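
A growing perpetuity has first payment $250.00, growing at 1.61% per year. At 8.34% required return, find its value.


Formula: PV = C / (r - g)
Spread: r - g = 0.0834 - 0.0161 = 0.0673
Substituting: PV = $250.00 / 0.0673
PV = $3,714.71

$3,714.71


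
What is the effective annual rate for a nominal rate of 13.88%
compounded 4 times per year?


Formula: EAR = (1 + r/m)^m - 1
Period rate: r/m = 0.1388 / 4 = 0.0347
Compounding: (1 + 0.0347)^4 = 1.146193
EAR = 1.146193 - 1 = 0.146193

0.146193


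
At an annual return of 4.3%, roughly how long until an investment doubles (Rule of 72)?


Formula: Years ≈ 72 / r
Substituting: Years ≈ 72 / 4.3
Years ≈ 16.7

16.7 years


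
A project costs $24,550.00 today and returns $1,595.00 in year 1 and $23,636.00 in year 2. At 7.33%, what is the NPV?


Formula: NPV = C0 + C1/(1+r) + C2/(1+r)^2
Discount C1: $1,595.00 / (1 + 0.0733) = $1,486.07
Discount C2: $23,636.00 / (1 + 0.0733)^2 = $20,517.84
NPV = -$24,550.00 + $1,486.07 + $20,517.84 = -$2,546.09

-$2,546.09


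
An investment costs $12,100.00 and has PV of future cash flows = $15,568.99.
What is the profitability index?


Formula: PI = PV(cash flows) / initial investment
Substituting: PI = $15,568.99 / $12,100.00
PI = 1.2867

1.2867


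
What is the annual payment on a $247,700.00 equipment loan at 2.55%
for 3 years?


Formula: PMT = PV * r / (1 - (1+r)^(-n))
Denominator: 1 - (1 + 0.0255)^(-3) = 0.072758
Numerator: $247,700.00 * 0.0255 = 6316.35
PMT = 6316.35 / 0.072758 = $86,812.91

$86,812.91


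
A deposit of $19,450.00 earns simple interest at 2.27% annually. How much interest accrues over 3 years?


Formula: I = P * r * t
Substituting: I = $19,450.00 * 0.0227 * 3
Step: I = $19,450.00 * 0.0681
I = $1,324.55

$1,324.55


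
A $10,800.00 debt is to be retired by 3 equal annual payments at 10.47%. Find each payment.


Formula: PMT = PV * r / (1 - (1+r)^(-n))
Denominator: 1 - (1 + 0.1047)^(-3) = 0.258234
Numerator: $10,800.00 * 0.1047 = 1130.76
PMT = 1130.76 / 0.258234 = $4,378.82

$4,378.82


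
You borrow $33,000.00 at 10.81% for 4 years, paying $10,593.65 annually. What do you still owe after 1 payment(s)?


Formula: Balance = PV*(1+r)^k - PMT*((1+r)^k - 1)/r
Growth: (1 + 0.1081)^1 = 1.1081
Accumulated factor: ((1+r)^k - 1)/r = 1.0
Balance = $33,000.00 * 1.1081 - $10,593.65 * 1.0
Balance = $25,973.65

$25,973.65


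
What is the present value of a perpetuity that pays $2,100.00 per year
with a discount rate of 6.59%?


Formula: PV = C / r
Substituting: PV = $2,100.00 / 0.0659
PV = $31,866.46

$31,866.46


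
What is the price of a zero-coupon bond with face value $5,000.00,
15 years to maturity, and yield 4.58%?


Formula: Price = FV / (1 + r)^n
Substituting: Price = $5,000.00 / (1 + 0.0458)^15
Discount factor: (1.0458)^15 = 1.957625
Price = $5,000.00 / 1.957625 = $2,554.11

$2,554.11


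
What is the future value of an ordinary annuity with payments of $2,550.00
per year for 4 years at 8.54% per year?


Formula: FV = PMT * ((1+r)^n - 1) / r
Growth factor: (1 + 0.0854)^4 = 1.387903
Numerator: 1.387903 - 1 = 0.387903
FV = $2,550.00 * 0.387903 / 0.0854 = $11,582.60

$11,582.60


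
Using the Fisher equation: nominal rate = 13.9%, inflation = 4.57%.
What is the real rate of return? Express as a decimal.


Formula: (1 + r_real) = (1 + r_nom) / (1 + inflation)
Substituting: (1 + r_real) = 1.139 / 1.0457
(1 + r_real) = 1.089223
r_real = 1.089223 - 1 = 0.089223

0.089223


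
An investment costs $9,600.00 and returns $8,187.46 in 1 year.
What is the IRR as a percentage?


Formula: IRR = C1/C0 - 1
Substituting: IRR = $8,187.46 / $9,600.00 - 1
Ratio: 0.85286 - 1 = -0.14714
IRR = -14.714%

-14.714%


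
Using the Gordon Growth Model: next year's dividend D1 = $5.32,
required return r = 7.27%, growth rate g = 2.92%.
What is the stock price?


Formula: P = D1 / (r - g)
Spread: r - g = 0.0727 - 0.0292 = 0.0435
Substituting: P = $5.32 / 0.0435
P = $122.30

$122.30


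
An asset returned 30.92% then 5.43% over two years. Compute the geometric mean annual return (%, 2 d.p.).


Formula: Geometric mean = ((1+r1)*(1+r2))^(1/2) - 1
Product: (1 + 0.3092) * (1 + 0.0543) = 1.3092 * 1.0543 = 1.38029
Square root: 1.38029^0.5 = 1.174857
Geometric mean = 1.174857 - 1 = 0.174857
As percentage: 17.49%

17.49%


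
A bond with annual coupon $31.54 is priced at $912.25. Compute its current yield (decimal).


Formula: Current yield = annual coupon / price
Substituting: CY = $31.54 / $912.25
CY = 0.034574

0.034574


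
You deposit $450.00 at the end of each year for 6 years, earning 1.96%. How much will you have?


Formula: FV = PMT * ((1+r)^n - 1) / r
Growth factor: (1 + 0.0196)^6 = 1.123515
Numerator: 1.123515 - 1 = 0.123515
FV = $450.00 * 0.123515 / 0.0196 = $2,835.81

$2,835.81


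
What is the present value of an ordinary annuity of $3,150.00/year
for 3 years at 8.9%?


Formula: PV = PMT * (1 - (1+r)^(-n)) / r
Discount factor: (1 + 0.089)^(-3) = 0.774313
Bracket: 1 - 0.774313 = 0.225687
PV = $3,150.00 * 0.225687 / 0.089 = $7,987.81

$7,987.81


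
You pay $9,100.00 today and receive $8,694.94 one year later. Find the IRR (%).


Formula: IRR = C1/C0 - 1
Substituting: IRR = $8,694.94 / $9,100.00 - 1
Ratio: 0.955488 - 1 = -0.044512
IRR = -4.4512%

-4.4512%


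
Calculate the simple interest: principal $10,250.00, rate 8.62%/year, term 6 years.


Formula: I = P * r * t
Substituting: I = $10,250.00 * 0.0862 * 6
Step: I = $10,250.00 * 0.5172
I = $5,301.30

$5,301.30


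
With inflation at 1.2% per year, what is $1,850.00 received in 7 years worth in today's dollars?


Formula: Real value = nominal / (1 + inflation)^years
Price level: (1 + 0.012)^7 = 1.087085
Real value = $1,850.00 / 1.087085 = $1,701.80

$1,701.80


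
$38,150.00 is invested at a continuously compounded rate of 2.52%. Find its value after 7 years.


Formula: FV = P * e^(r*t)
Exponent: r*t = 0.0252 * 7 = 0.1764
e^(0.1764) = 1.192915
FV = $38,150.00 * 1.192915 = $45,509.71

$45,509.71


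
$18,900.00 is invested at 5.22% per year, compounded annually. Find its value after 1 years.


Formula: FV = P * (1 + r)^n
Substituting: FV = $18,900.00 * (1 + 0.0522)^1
Growth factor: (1.0522)^1 = 1.0522
FV = $18,900.00 * 1.0522 = $19,886.58

$19,886.58


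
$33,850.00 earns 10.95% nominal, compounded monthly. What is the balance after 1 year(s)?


Formula: FV = P * (1 + r/m)^(m*t)
Period rate: r/m = 0.1095 / 12 = 0.009125
Total periods: m*t = 12 * 1 = 12
Growth factor: (1 + 0.009125)^12 = 1.115166
FV = $33,850.00 * 1.115166 = $37,748.37

$37,748.37


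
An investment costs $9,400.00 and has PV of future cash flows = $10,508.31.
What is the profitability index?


Formula: PI = PV(cash flows) / initial investment
Substituting: PI = $10,508.31 / $9,400.00
PI = 1.1179

1.1179


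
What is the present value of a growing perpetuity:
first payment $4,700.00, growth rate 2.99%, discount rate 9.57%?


Formula: PV = C / (r - g)
Spread: r - g = 0.0957 - 0.0299 = 0.0658
Substituting: PV = $4,700.00 / 0.0658
PV = $71,428.57

$71,428.57


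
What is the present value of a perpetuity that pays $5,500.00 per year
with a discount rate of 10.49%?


Formula: PV = C / r
Substituting: PV = $5,500.00 / 0.1049
PV = $52,430.89

$52,430.89


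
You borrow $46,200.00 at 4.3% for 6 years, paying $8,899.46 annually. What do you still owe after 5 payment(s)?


Formula: Balance = PV*(1+r)^k - PMT*((1+r)^k - 1)/r
Growth: (1 + 0.043)^5 = 1.234302
Accumulated factor: ((1+r)^k - 1)/r = 5.448891
Balance = $46,200.00 * 1.234302 - $8,899.46 * 5.448891
Balance = $8,532.58

$8,532.58


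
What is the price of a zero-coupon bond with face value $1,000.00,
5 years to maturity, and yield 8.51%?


Formula: Price = FV / (1 + r)^n
Substituting: Price = $1,000.00 / (1 + 0.0851)^5
Discount factor: (1.0851)^5 = 1.50435
Price = $1,000.00 / 1.50435 = $664.74

$664.74


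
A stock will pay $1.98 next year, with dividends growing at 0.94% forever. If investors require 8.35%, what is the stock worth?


Formula: P = D1 / (r - g)
Spread: r - g = 0.0835 - 0.0094 = 0.0741
Substituting: P = $1.98 / 0.0741
P = $26.72

$26.72


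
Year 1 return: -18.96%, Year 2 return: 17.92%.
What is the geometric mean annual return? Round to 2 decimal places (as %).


Formula: Geometric mean = ((1+r1)*(1+r2))^(1/2) - 1
Product: (1 + -0.1896) * (1 + 0.1792) = 0.8104 * 1.1792 = 0.955624
Square root: 0.955624^0.5 = 0.97756
Geometric mean = 0.97756 - 1 = -0.02244
As percentage: -2.24%

-2.24%


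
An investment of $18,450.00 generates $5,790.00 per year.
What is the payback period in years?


Formula: Payback = investment / annual cash flow
Substituting: Payback = $18,450.00 / $5,790.00
Payback = 3.1865 years

3.1865 years


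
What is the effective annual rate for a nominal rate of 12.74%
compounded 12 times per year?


Formula: EAR = (1 + r/m)^m - 1
Period rate: r/m = 0.1274 / 12 = 0.010617
Compounding: (1 + 0.010617)^12 = 1.135109
EAR = 1.135109 - 1 = 0.135109

0.135109


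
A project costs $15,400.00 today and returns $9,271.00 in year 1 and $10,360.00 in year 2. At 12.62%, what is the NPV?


Formula: NPV = C0 + C1/(1+r) + C2/(1+r)^2
Discount C1: $9,271.00 / (1 + 0.1262) = $8,232.11
Discount C2: $10,360.00 / (1 + 0.1262)^2 = $8,168.24
NPV = -$15,400.00 + $8,232.11 + $8,168.24 = $1,000.35

$1,000.35


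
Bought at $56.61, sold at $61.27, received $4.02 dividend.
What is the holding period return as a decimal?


Formula: HPR = (P1 - P0 + D) / P0
Gain: $61.27 - $56.61 + $4.02 = $8.68
HPR = $8.68 / $56.61 = 0.1533

0.1533


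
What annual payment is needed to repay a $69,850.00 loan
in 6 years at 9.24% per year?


Formula: PMT = PV * r / (1 - (1+r)^(-n))
Denominator: 1 - (1 + 0.0924)^(-6) = 0.41155
Numerator: $69,850.00 * 0.0924 = 6454.14
PMT = 6454.14 / 0.41155 = $15,682.53

$15,682.53


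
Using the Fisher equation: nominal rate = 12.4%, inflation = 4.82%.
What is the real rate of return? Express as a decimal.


Formula: (1 + r_real) = (1 + r_nom) / (1 + inflation)
Substituting: (1 + r_real) = 1.124 / 1.0482
(1 + r_real) = 1.072314
r_real = 1.072314 - 1 = 0.072314

0.072314


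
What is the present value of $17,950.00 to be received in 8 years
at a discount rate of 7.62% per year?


Formula: PV = FV / (1 + r)^n
Substituting: PV = $17,950.00 / (1 + 0.0762)^8
Discount factor: (1.0762)^8 = 1.799467
PV = $17,950.00 / 1.799467 = $9,975.18

$9,975.18


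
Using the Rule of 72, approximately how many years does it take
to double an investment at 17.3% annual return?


Formula: Years ≈ 72 / r
Substituting: Years ≈ 72 / 17.3
Years ≈ 4.2

4.2 years


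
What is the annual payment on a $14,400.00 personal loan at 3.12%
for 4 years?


Formula: PMT = PV * r / (1 - (1+r)^(-n))
Denominator: 1 - (1 + 0.0312)^(-4) = 0.115641
Numerator: $14,400.00 * 0.0312 = 449.28
PMT = 449.28 / 0.115641 = $3,885.11

$3,885.11


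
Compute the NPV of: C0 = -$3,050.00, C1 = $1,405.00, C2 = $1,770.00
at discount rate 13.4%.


Formula: NPV = C0 + C1/(1+r) + C2/(1+r)^2
Discount C1: $1,405.00 / (1 + 0.134) = $1,238.98
Discount C2: $1,770.00 / (1 + 0.134)^2 = $1,376.41
NPV = -$3,050.00 + $1,238.98 + $1,376.41 = -$434.62

-$434.62


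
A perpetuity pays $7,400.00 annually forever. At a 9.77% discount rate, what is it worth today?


Formula: PV = C / r
Substituting: PV = $7,400.00 / 0.0977
PV = $75,742.07

$75,742.07


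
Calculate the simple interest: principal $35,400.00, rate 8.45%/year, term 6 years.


Formula: I = P * r * t
Substituting: I = $35,400.00 * 0.0845 * 6
Step: I = $35,400.00 * 0.507
I = $17,947.80

$17,947.80


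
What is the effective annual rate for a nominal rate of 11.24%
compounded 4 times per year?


Formula: EAR = (1 + r/m)^m - 1
Period rate: r/m = 0.1124 / 4 = 0.0281
Compounding: (1 + 0.0281)^4 = 1.117227
EAR = 1.117227 - 1 = 0.117227

0.117227


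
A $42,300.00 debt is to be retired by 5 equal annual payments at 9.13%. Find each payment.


Formula: PMT = PV * r / (1 - (1+r)^(-n))
Denominator: 1 - (1 + 0.0913)^(-5) = 0.353931
Numerator: $42,300.00 * 0.0913 = 3861.99
PMT = 3861.99 / 0.353931 = $10,911.72

$10,911.72


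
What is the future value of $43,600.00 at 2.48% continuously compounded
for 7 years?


Formula: FV = P * e^(r*t)
Exponent: r*t = 0.0248 * 7 = 0.1736
e^(0.1736) = 1.18958
FV = $43,600.00 * 1.18958 = $51,865.67

$51,865.67


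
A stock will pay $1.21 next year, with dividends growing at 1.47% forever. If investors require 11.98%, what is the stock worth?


Formula: P = D1 / (r - g)
Spread: r - g = 0.1198 - 0.0147 = 0.1051
Substituting: P = $1.21 / 0.1051
P = $11.51

$11.51


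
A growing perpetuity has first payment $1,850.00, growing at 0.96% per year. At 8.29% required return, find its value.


Formula: PV = C / (r - g)
Spread: r - g = 0.0829 - 0.0096 = 0.0733
Substituting: PV = $1,850.00 / 0.0733
PV = $25,238.74

$25,238.74


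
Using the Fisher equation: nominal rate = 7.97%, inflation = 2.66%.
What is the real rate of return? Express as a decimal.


Formula: (1 + r_real) = (1 + r_nom) / (1 + inflation)
Substituting: (1 + r_real) = 1.0797 / 1.0266
(1 + r_real) = 1.051724
r_real = 1.051724 - 1 = 0.051724

0.051724


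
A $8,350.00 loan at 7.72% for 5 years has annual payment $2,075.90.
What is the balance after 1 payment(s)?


Formula: Balance = PV*(1+r)^k - PMT*((1+r)^k - 1)/r
Growth: (1 + 0.0772)^1 = 1.0772
Accumulated factor: ((1+r)^k - 1)/r = 1.0
Balance = $8,350.00 * 1.0772 - $2,075.90 * 1.0
Balance = $6,918.72

$6,918.72


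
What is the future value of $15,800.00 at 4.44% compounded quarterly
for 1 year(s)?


Formula: FV = P * (1 + r/m)^(m*t)
Period rate: r/m = 0.0444 / 4 = 0.0111
Total periods: m*t = 4 * 1 = 4
Growth factor: (1 + 0.0111)^4 = 1.045145
FV = $15,800.00 * 1.045145 = $16,513.29

$16,513.29


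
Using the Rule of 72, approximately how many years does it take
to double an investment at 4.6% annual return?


Formula: Years ≈ 72 / r
Substituting: Years ≈ 72 / 4.6
Years ≈ 15.7

15.7 years


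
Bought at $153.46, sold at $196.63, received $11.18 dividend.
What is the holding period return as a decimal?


Formula: HPR = (P1 - P0 + D) / P0
Gain: $196.63 - $153.46 + $11.18 = $54.35
HPR = $54.35 / $153.46 = 0.3542

0.3542


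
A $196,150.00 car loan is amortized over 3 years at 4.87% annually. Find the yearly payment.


Formula: PMT = PV * r / (1 - (1+r)^(-n))
Denominator: 1 - (1 + 0.0487)^(-3) = 0.132946
Numerator: $196,150.00 * 0.0487 = 9552.505
PMT = 9552.505 / 0.132946 = $71,852.57

$71,852.57


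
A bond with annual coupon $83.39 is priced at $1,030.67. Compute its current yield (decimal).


Formula: Current yield = annual coupon / price
Substituting: CY = $83.39 / $1,030.67
CY = 0.080909

0.080909


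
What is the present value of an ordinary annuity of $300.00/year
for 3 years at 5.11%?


Formula: PV = PMT * (1 - (1+r)^(-n)) / r
Discount factor: (1 + 0.0511)^(-3) = 0.861128
Bracket: 1 - 0.861128 = 0.138872
PV = $300.00 * 0.138872 / 0.0511 = $815.29

$815.29


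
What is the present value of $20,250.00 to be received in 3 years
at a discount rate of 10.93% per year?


Formula: PV = FV / (1 + r)^n
Substituting: PV = $20,250.00 / (1 + 0.1093)^3
Discount factor: (1.1093)^3 = 1.365045
PV = $20,250.00 / 1.365045 = $14,834.67

$14,834.67


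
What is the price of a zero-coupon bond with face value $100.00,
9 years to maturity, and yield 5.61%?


Formula: Price = FV / (1 + r)^n
Substituting: Price = $100.00 / (1 + 0.0561)^9
Discount factor: (1.0561)^9 = 1.634351
Price = $100.00 / 1.634351 = $61.19

$61.19


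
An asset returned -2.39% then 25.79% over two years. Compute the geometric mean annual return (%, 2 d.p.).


Formula: Geometric mean = ((1+r1)*(1+r2))^(1/2) - 1
Product: (1 + -0.0239) * (1 + 0.2579) = 0.9761 * 1.2579 = 1.227836
Square root: 1.227836^0.5 = 1.108078
Geometric mean = 1.108078 - 1 = 0.108078
As percentage: 10.81%

10.81%


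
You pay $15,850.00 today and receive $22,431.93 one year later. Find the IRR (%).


Formula: IRR = C1/C0 - 1
Substituting: IRR = $22,431.93 / $15,850.00 - 1
Ratio: 1.415264 - 1 = 0.415264
IRR = 41.5264%

41.5264%


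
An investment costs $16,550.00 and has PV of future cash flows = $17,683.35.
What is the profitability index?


Formula: PI = PV(cash flows) / initial investment
Substituting: PI = $17,683.35 / $16,550.00
PI = 1.0685

1.0685


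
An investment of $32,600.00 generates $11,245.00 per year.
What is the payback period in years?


Formula: Payback = investment / annual cash flow
Substituting: Payback = $32,600.00 / $11,245.00
Payback = 2.8991 years

2.8991 years


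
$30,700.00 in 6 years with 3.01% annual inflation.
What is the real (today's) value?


Formula: Real value = nominal / (1 + inflation)^years
Price level: (1 + 0.0301)^6 = 1.194748
Real value = $30,700.00 / 1.194748 = $25,695.79

$25,695.79


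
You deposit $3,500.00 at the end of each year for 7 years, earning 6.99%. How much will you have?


Formula: FV = PMT * ((1+r)^n - 1) / r
Growth factor: (1 + 0.0699)^7 = 1.604731
Numerator: 1.604731 - 1 = 0.604731
FV = $3,500.00 * 0.604731 / 0.0699 = $30,279.82

$30,279.82


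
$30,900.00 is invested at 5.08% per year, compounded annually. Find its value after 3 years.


Formula: FV = P * (1 + r)^n
Substituting: FV = $30,900.00 * (1 + 0.0508)^3
Growth factor: (1.0508)^3 = 1.160273
FV = $30,900.00 * 1.160273 = $35,852.44

$35,852.44


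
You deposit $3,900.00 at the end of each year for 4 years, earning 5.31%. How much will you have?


Formula: FV = PMT * ((1+r)^n - 1) / r
Growth factor: (1 + 0.0531)^4 = 1.229924
Numerator: 1.229924 - 1 = 0.229924
FV = $3,900.00 * 0.229924 / 0.0531 = $16,887.11

$16,887.11


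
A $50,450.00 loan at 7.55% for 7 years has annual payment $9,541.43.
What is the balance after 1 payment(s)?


Formula: Balance = PV*(1+r)^k - PMT*((1+r)^k - 1)/r
Growth: (1 + 0.0755)^1 = 1.0755
Accumulated factor: ((1+r)^k - 1)/r = 1.0
Balance = $50,450.00 * 1.0755 - $9,541.43 * 1.0
Balance = $44,717.55

$44,717.55


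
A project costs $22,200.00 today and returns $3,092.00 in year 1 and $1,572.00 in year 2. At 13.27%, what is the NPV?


Formula: NPV = C0 + C1/(1+r) + C2/(1+r)^2
Discount C1: $3,092.00 / (1 + 0.1327) = $2,729.76
Discount C2: $1,572.00 / (1 + 0.1327)^2 = $1,225.24
NPV = -$22,200.00 + $2,729.76 + $1,225.24 = -$18,244.99

-$18,244.99


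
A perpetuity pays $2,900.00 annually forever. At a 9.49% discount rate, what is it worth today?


Formula: PV = C / r
Substituting: PV = $2,900.00 / 0.0949
PV = $30,558.48

$30,558.48


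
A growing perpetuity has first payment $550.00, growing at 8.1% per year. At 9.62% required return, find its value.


Formula: PV = C / (r - g)
Spread: r - g = 0.0962 - 0.081 = 0.0152
Substituting: PV = $550.00 / 0.0152
PV = $36,184.21

$36,184.21


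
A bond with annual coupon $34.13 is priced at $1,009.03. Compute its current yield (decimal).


Formula: Current yield = annual coupon / price
Substituting: CY = $34.13 / $1,009.03
CY = 0.033825

0.033825


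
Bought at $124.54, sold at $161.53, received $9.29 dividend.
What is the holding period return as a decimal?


Formula: HPR = (P1 - P0 + D) / P0
Gain: $161.53 - $124.54 + $9.29 = $46.28
HPR = $46.28 / $124.54 = 0.3716

0.3716


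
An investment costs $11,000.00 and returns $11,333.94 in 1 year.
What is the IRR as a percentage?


Formula: IRR = C1/C0 - 1
Substituting: IRR = $11,333.94 / $11,000.00 - 1
Ratio: 1.030358 - 1 = 0.030358
IRR = 3.0358%

3.0358%


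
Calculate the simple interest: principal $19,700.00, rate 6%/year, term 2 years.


Formula: I = P * r * t
Substituting: I = $19,700.00 * 0.06 * 2
Step: I = $19,700.00 * 0.12
I = $2,364.00

$2,364.00


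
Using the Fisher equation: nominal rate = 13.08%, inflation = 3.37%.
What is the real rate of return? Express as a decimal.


Formula: (1 + r_real) = (1 + r_nom) / (1 + inflation)
Substituting: (1 + r_real) = 1.1308 / 1.0337
(1 + r_real) = 1.093934
r_real = 1.093934 - 1 = 0.093934

0.093934


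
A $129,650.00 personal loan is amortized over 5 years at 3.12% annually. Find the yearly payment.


Formula: PMT = PV * r / (1 - (1+r)^(-n))
Denominator: 1 - (1 + 0.0312)^(-5) = 0.142399
Numerator: $129,650.00 * 0.0312 = 4045.08
PMT = 4045.08 / 0.142399 = $28,406.74

$28,406.74


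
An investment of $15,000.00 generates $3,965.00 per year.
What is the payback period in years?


Formula: Payback = investment / annual cash flow
Substituting: Payback = $15,000.00 / $3,965.00
Payback = 3.7831 years

3.7831 years


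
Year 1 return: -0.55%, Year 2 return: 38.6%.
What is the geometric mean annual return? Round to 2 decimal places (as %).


Formula: Geometric mean = ((1+r1)*(1+r2))^(1/2) - 1
Product: (1 + -0.0055) * (1 + 0.386) = 0.9945 * 1.386 = 1.378377
Square root: 1.378377^0.5 = 1.174043
Geometric mean = 1.174043 - 1 = 0.174043
As percentage: 17.40%

17.40%


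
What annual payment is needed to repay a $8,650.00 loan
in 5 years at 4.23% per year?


Formula: PMT = PV * r / (1 - (1+r)^(-n))
Denominator: 1 - (1 + 0.0423)^(-5) = 0.187102
Numerator: $8,650.00 * 0.0423 = 365.895
PMT = 365.895 / 0.187102 = $1,955.60

$1,955.60


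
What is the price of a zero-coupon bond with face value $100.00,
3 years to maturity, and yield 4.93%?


Formula: Price = FV / (1 + r)^n
Substituting: Price = $100.00 / (1 + 0.0493)^3
Discount factor: (1.0493)^3 = 1.155311
Price = $100.00 / 1.155311 = $86.56

$86.56


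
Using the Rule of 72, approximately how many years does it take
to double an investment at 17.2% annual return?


Formula: Years ≈ 72 / r
Substituting: Years ≈ 72 / 17.2
Years ≈ 4.2

4.2 years


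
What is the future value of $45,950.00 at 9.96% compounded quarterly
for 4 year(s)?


Formula: FV = P * (1 + r/m)^(m*t)
Period rate: r/m = 0.0996 / 4 = 0.0249
Total periods: m*t = 4 * 4 = 16
Growth factor: (1 + 0.0249)^16 = 1.48219
FV = $45,950.00 * 1.48219 = $68,106.63

$68,106.63


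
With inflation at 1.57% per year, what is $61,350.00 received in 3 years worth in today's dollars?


Formula: Real value = nominal / (1 + inflation)^years
Price level: (1 + 0.0157)^3 = 1.047843
Real value = $61,350.00 / 1.047843 = $58,548.83

$58,548.83


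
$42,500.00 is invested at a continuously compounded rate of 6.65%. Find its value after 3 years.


Formula: FV = P * e^(r*t)
Exponent: r*t = 0.0665 * 3 = 0.1995
e^(0.1995) = 1.220792
FV = $42,500.00 * 1.220792 = $51,883.67

$51,883.67


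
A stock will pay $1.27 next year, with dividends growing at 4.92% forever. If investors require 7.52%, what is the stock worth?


Formula: P = D1 / (r - g)
Spread: r - g = 0.0752 - 0.0492 = 0.026
Substituting: P = $1.27 / 0.026
P = $48.85

$48.85


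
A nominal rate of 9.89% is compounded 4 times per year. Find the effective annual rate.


Formula: EAR = (1 + r/m)^m - 1
Period rate: r/m = 0.0989 / 4 = 0.024725
Compounding: (1 + 0.024725)^4 = 1.102629
EAR = 1.102629 - 1 = 0.102629

0.102629


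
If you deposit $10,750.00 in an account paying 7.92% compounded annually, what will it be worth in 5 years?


Formula: FV = P * (1 + r)^n
Substituting: FV = $10,750.00 * (1 + 0.0792)^5
Growth factor: (1.0792)^5 = 1.463894
FV = $10,750.00 * 1.463894 = $15,736.86

$15,736.86


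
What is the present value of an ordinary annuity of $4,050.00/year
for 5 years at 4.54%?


Formula: PV = PMT * (1 - (1+r)^(-n)) / r
Discount factor: (1 + 0.0454)^(-5) = 0.800917
Bracket: 1 - 0.800917 = 0.199083
PV = $4,050.00 * 0.199083 / 0.0454 = $17,759.61

$17,759.61


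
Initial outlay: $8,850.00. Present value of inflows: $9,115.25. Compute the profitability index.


Formula: PI = PV(cash flows) / initial investment
Substituting: PI = $9,115.25 / $8,850.00
PI = 1.03

1.03


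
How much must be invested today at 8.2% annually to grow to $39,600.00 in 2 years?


Formula: PV = FV / (1 + r)^n
Substituting: PV = $39,600.00 / (1 + 0.082)^2
Discount factor: (1.082)^2 = 1.170724
PV = $39,600.00 / 1.170724 = $33,825.22

$33,825.22


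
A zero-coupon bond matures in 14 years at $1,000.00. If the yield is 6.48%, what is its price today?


Formula: Price = FV / (1 + r)^n
Substituting: Price = $1,000.00 / (1 + 0.0648)^14
Discount factor: (1.0648)^14 = 2.408533
Price = $1,000.00 / 2.408533 = $415.19

$415.19


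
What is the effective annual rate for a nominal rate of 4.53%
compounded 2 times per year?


Formula: EAR = (1 + r/m)^m - 1
Period rate: r/m = 0.0453 / 2 = 0.02265
Compounding: (1 + 0.02265)^2 = 1.045813
EAR = 1.045813 - 1 = 0.045813

0.045813


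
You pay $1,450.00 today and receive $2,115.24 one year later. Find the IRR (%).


Formula: IRR = C1/C0 - 1
Substituting: IRR = $2,115.24 / $1,450.00 - 1
Ratio: 1.458786 - 1 = 0.458786
IRR = 45.8786%

45.8786%


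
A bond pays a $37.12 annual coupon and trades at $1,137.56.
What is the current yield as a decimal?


Formula: Current yield = annual coupon / price
Substituting: CY = $37.12 / $1,137.56
CY = 0.032631

0.032631


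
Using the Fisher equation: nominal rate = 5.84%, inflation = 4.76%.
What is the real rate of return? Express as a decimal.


Formula: (1 + r_real) = (1 + r_nom) / (1 + inflation)
Substituting: (1 + r_real) = 1.0584 / 1.0476
(1 + r_real) = 1.010309
r_real = 1.010309 - 1 = 0.010309

0.010309


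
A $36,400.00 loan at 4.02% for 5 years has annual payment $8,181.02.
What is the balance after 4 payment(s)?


Formula: Balance = PV*(1+r)^k - PMT*((1+r)^k - 1)/r
Growth: (1 + 0.0402)^4 = 1.170759
Accumulated factor: ((1+r)^k - 1)/r = 4.247729
Balance = $36,400.00 * 1.170759 - $8,181.02 * 4.247729
Balance = $7,864.86

$7,864.86


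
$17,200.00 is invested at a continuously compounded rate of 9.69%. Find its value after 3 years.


Formula: FV = P * e^(r*t)
Exponent: r*t = 0.0969 * 3 = 0.2907
e^(0.2907) = 1.337363
FV = $17,200.00 * 1.337363 = $23,002.65

$23,002.65


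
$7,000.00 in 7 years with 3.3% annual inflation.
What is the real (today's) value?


Formula: Real value = nominal / (1 + inflation)^years
Price level: (1 + 0.033)^7 = 1.255169
Real value = $7,000.00 / 1.255169 = $5,576.94

$5,576.94


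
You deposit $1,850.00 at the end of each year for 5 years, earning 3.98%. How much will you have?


Formula: FV = PMT * ((1+r)^n - 1) / r
Growth factor: (1 + 0.0398)^5 = 1.215483
Numerator: 1.215483 - 1 = 0.215483
FV = $1,850.00 * 0.215483 / 0.0398 = $10,016.19

$10,016.19


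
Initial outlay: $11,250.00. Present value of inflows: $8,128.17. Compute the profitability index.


Formula: PI = PV(cash flows) / initial investment
Substituting: PI = $8,128.17 / $11,250.00
PI = 0.7225

0.7225


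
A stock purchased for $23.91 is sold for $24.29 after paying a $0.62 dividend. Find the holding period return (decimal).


Formula: HPR = (P1 - P0 + D) / P0
Gain: $24.29 - $23.91 + $0.62 = $1.00
HPR = $1.00 / $23.91 = 0.0418

0.0418


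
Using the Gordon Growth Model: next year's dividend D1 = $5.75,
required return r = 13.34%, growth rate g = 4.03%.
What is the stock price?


Formula: P = D1 / (r - g)
Spread: r - g = 0.1334 - 0.0403 = 0.0931
Substituting: P = $5.75 / 0.0931
P = $61.76

$61.76


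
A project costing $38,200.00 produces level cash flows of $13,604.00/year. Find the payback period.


Formula: Payback = investment / annual cash flow
Substituting: Payback = $38,200.00 / $13,604.00
Payback = 2.808 years

2.808 years


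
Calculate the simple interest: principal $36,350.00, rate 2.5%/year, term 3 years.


Formula: I = P * r * t
Substituting: I = $36,350.00 * 0.025 * 3
Step: I = $36,350.00 * 0.075
I = $2,726.25

$2,726.25


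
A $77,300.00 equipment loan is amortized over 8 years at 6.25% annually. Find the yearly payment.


Formula: PMT = PV * r / (1 - (1+r)^(-n))
Denominator: 1 - (1 + 0.0625)^(-8) = 0.384301
Numerator: $77,300.00 * 0.0625 = 4831.25
PMT = 4831.25 / 0.384301 = $12,571.53

$12,571.53


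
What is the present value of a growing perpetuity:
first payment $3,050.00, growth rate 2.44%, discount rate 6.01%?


Formula: PV = C / (r - g)
Spread: r - g = 0.0601 - 0.0244 = 0.0357
Substituting: PV = $3,050.00 / 0.0357
PV = $85,434.17

$85,434.17


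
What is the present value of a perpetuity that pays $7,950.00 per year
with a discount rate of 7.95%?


Formula: PV = C / r
Substituting: PV = $7,950.00 / 0.0795
PV = $100,000.00

$100,000.00


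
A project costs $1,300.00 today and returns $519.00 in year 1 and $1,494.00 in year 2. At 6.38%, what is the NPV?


Formula: NPV = C0 + C1/(1+r) + C2/(1+r)^2
Discount C1: $519.00 / (1 + 0.0638) = $487.87
Discount C2: $1,494.00 / (1 + 0.0638)^2 = $1,320.17
NPV = -$1,300.00 + $487.87 + $1,320.17 = $508.05

$508.05


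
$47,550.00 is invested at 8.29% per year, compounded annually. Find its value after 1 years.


Formula: FV = P * (1 + r)^n
Substituting: FV = $47,550.00 * (1 + 0.0829)^1
Growth factor: (1.0829)^1 = 1.0829
FV = $47,550.00 * 1.0829 = $51,491.90

$51,491.90


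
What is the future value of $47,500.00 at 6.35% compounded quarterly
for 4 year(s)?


Formula: FV = P * (1 + r/m)^(m*t)
Period rate: r/m = 0.0635 / 4 = 0.015875
Total periods: m*t = 4 * 4 = 16
Growth factor: (1 + 0.015875)^16 = 1.286602
FV = $47,500.00 * 1.286602 = $61,113.61

$61,113.61


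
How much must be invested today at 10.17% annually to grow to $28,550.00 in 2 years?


Formula: PV = FV / (1 + r)^n
Substituting: PV = $28,550.00 / (1 + 0.1017)^2
Discount factor: (1.1017)^2 = 1.213743
PV = $28,550.00 / 1.213743 = $23,522.28

$23,522.28


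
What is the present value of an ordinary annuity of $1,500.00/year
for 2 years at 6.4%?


Formula: PV = PMT * (1 - (1+r)^(-n)) / r
Discount factor: (1 + 0.064)^(-2) = 0.883317
Bracket: 1 - 0.883317 = 0.116683
PV = $1,500.00 * 0.116683 / 0.064 = $2,734.75

$2,734.75


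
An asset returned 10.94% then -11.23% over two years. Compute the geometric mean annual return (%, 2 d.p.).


Formula: Geometric mean = ((1+r1)*(1+r2))^(1/2) - 1
Product: (1 + 0.1094) * (1 + -0.1123) = 1.1094 * 0.8877 = 0.984814
Square root: 0.984814^0.5 = 0.992378
Geometric mean = 0.992378 - 1 = -0.007622
As percentage: -0.76%

-0.76%


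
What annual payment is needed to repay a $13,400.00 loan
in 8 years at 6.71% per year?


Formula: PMT = PV * r / (1 - (1+r)^(-n))
Denominator: 1 - (1 + 0.0671)^(-8) = 0.405216
Numerator: $13,400.00 * 0.0671 = 899.14
PMT = 899.14 / 0.405216 = $2,218.91

$2,218.91


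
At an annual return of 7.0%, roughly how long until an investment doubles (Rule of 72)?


Formula: Years ≈ 72 / r
Substituting: Years ≈ 72 / 7.0
Years ≈ 10.3

10.3 years


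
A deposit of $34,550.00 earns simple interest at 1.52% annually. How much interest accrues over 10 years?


Formula: I = P * r * t
Substituting: I = $34,550.00 * 0.0152 * 10
Step: I = $34,550.00 * 0.152
I = $5,251.60

$5,251.60


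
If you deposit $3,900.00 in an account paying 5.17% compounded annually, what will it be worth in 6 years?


Formula: FV = P * (1 + r)^n
Substituting: FV = $3,900.00 * (1 + 0.0517)^6
Growth factor: (1.0517)^6 = 1.353167
FV = $3,900.00 * 1.353167 = $5,277.35

$5,277.35


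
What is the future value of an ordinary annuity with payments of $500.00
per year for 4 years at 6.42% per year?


Formula: FV = PMT * ((1+r)^n - 1) / r
Growth factor: (1 + 0.0642)^4 = 1.282605
Numerator: 1.282605 - 1 = 0.282605
FV = $500.00 * 0.282605 / 0.0642 = $2,200.98

$2,200.98


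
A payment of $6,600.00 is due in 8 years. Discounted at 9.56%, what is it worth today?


Formula: PV = FV / (1 + r)^n
Substituting: PV = $6,600.00 / (1 + 0.0956)^8
Discount factor: (1.0956)^8 = 2.075947
PV = $6,600.00 / 2.075947 = $3,179.27

$3,179.27


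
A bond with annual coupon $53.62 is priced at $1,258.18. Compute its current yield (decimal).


Formula: Current yield = annual coupon / price
Substituting: CY = $53.62 / $1,258.18
CY = 0.042617

0.042617


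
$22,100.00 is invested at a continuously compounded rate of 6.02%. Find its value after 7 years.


Formula: FV = P * e^(r*t)
Exponent: r*t = 0.0602 * 7 = 0.4214
e^(0.4214) = 1.524094
FV = $22,100.00 * 1.524094 = $33,682.47

$33,682.47


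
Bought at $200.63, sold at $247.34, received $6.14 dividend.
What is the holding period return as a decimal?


Formula: HPR = (P1 - P0 + D) / P0
Gain: $247.34 - $200.63 + $6.14 = $52.85
HPR = $52.85 / $200.63 = 0.2634

0.2634


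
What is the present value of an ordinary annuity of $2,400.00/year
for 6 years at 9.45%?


Formula: PV = PMT * (1 - (1+r)^(-n)) / r
Discount factor: (1 + 0.0945)^(-6) = 0.581708
Bracket: 1 - 0.581708 = 0.418292
PV = $2,400.00 * 0.418292 / 0.0945 = $10,623.28

$10,623.28


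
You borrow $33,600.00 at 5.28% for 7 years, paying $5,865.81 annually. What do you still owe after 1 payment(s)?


Formula: Balance = PV*(1+r)^k - PMT*((1+r)^k - 1)/r
Growth: (1 + 0.0528)^1 = 1.0528
Accumulated factor: ((1+r)^k - 1)/r = 1.0
Balance = $33,600.00 * 1.0528 - $5,865.81 * 1.0
Balance = $29,508.27

$29,508.27


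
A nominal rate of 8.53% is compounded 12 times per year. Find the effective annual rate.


Formula: EAR = (1 + r/m)^m - 1
Period rate: r/m = 0.0853 / 12 = 0.007108
Compounding: (1 + 0.007108)^12 = 1.088715
EAR = 1.088715 - 1 = 0.088715

0.088715


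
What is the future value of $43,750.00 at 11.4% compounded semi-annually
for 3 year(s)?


Formula: FV = P * (1 + r/m)^(m*t)
Period rate: r/m = 0.114 / 2 = 0.057
Total periods: m*t = 2 * 3 = 6
Growth factor: (1 + 0.057)^6 = 1.394601
FV = $43,750.00 * 1.394601 = $61,013.79

$61,013.79


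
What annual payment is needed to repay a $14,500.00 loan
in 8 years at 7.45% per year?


Formula: PMT = PV * r / (1 - (1+r)^(-n))
Denominator: 1 - (1 + 0.0745)^(-8) = 0.437207
Numerator: $14,500.00 * 0.0745 = 1080.25
PMT = 1080.25 / 0.437207 = $2,470.80

$2,470.80


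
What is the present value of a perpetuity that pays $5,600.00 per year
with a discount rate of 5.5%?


Formula: PV = C / r
Substituting: PV = $5,600.00 / 0.055
PV = $101,818.18

$101,818.18


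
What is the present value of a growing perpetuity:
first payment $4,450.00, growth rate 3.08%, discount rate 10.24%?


Formula: PV = C / (r - g)
Spread: r - g = 0.1024 - 0.0308 = 0.0716
Substituting: PV = $4,450.00 / 0.0716
PV = $62,150.84

$62,150.84


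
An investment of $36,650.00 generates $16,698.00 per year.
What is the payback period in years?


Formula: Payback = investment / annual cash flow
Substituting: Payback = $36,650.00 / $16,698.00
Payback = 2.1949 years

2.1949 years


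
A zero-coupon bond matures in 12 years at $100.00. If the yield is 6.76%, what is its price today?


Formula: Price = FV / (1 + r)^n
Substituting: Price = $100.00 / (1 + 0.0676)^12
Discount factor: (1.0676)^12 = 2.192314
Price = $100.00 / 2.192314 = $45.61

$45.61


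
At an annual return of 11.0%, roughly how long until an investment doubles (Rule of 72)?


Formula: Years ≈ 72 / r
Substituting: Years ≈ 72 / 11.0
Years ≈ 6.5

6.5 years


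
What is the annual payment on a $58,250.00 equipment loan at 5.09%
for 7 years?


Formula: PMT = PV * r / (1 - (1+r)^(-n))
Denominator: 1 - (1 + 0.0509)^(-7) = 0.293568
Numerator: $58,250.00 * 0.0509 = 2964.925
PMT = 2964.925 / 0.293568 = $10,099.61

$10,099.61


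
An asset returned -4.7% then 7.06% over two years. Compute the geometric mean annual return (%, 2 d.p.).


Formula: Geometric mean = ((1+r1)*(1+r2))^(1/2) - 1
Product: (1 + -0.047) * (1 + 0.0706) = 0.953 * 1.0706 = 1.020282
Square root: 1.020282^0.5 = 1.01009
Geometric mean = 1.01009 - 1 = 0.01009
As percentage: 1.01%

1.01%


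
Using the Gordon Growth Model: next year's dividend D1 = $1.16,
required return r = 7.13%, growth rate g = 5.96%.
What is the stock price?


Formula: P = D1 / (r - g)
Spread: r - g = 0.0713 - 0.0596 = 0.0117
Substituting: P = $1.16 / 0.0117
P = $99.15

$99.15


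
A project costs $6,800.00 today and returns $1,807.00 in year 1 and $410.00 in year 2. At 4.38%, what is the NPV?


Formula: NPV = C0 + C1/(1+r) + C2/(1+r)^2
Discount C1: $1,807.00 / (1 + 0.0438) = $1,731.17
Discount C2: $410.00 / (1 + 0.0438)^2 = $376.31
NPV = -$6,800.00 + $1,731.17 + $376.31 = -$4,692.51

-$4,692.51


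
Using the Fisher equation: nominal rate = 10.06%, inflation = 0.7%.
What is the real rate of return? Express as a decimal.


Formula: (1 + r_real) = (1 + r_nom) / (1 + inflation)
Substituting: (1 + r_real) = 1.1006 / 1.007
(1 + r_real) = 1.092949
r_real = 1.092949 - 1 = 0.092949

0.092949


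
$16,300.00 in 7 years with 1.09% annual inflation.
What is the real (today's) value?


Formula: Real value = nominal / (1 + inflation)^years
Price level: (1 + 0.0109)^7 = 1.078841
Real value = $16,300.00 / 1.078841 = $15,108.81

$15,108.81


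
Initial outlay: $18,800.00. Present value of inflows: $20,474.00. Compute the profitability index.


Formula: PI = PV(cash flows) / initial investment
Substituting: PI = $20,474.00 / $18,800.00
PI = 1.089

1.089


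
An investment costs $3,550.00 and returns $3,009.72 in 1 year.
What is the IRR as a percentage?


Formula: IRR = C1/C0 - 1
Substituting: IRR = $3,009.72 / $3,550.00 - 1
Ratio: 0.847808 - 1 = -0.152192
IRR = -15.2192%

-15.2192%


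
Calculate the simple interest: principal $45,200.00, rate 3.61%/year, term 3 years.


Formula: I = P * r * t
Substituting: I = $45,200.00 * 0.0361 * 3
Step: I = $45,200.00 * 0.1083
I = $4,895.16

$4,895.16


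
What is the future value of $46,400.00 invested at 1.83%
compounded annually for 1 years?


Formula: FV = P * (1 + r)^n
Substituting: FV = $46,400.00 * (1 + 0.0183)^1
Growth factor: (1.0183)^1 = 1.0183
FV = $46,400.00 * 1.0183 = $47,249.12

$47,249.12


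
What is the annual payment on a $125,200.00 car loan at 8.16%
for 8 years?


Formula: PMT = PV * r / (1 - (1+r)^(-n))
Denominator: 1 - (1 + 0.0816)^(-8) = 0.466092
Numerator: $125,200.00 * 0.0816 = 10216.32
PMT = 10216.32 / 0.466092 = $21,919.11

$21,919.11


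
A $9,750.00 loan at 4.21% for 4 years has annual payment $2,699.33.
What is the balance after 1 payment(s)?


Formula: Balance = PV*(1+r)^k - PMT*((1+r)^k - 1)/r
Growth: (1 + 0.0421)^1 = 1.0421
Accumulated factor: ((1+r)^k - 1)/r = 1.0
Balance = $9,750.00 * 1.0421 - $2,699.33 * 1.0
Balance = $7,461.15

$7,461.15


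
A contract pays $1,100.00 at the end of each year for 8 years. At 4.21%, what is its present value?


Formula: PV = PMT * (1 - (1+r)^(-n)) / r
Discount factor: (1 + 0.0421)^(-8) = 0.718993
Bracket: 1 - 0.718993 = 0.281007
PV = $1,100.00 * 0.281007 / 0.0421 = $7,342.22

$7,342.22


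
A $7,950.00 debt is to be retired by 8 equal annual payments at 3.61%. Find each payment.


Formula: PMT = PV * r / (1 - (1+r)^(-n))
Denominator: 1 - (1 + 0.0361)^(-8) = 0.247015
Numerator: $7,950.00 * 0.0361 = 286.995
PMT = 286.995 / 0.247015 = $1,161.85

$1,161.85


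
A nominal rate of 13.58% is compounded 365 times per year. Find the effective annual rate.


Formula: EAR = (1 + r/m)^m - 1
Period rate: r/m = 0.1358 / 365 = 0.000372
Compounding: (1 + 0.000372)^365 = 1.145424
EAR = 1.145424 - 1 = 0.145424

0.145424


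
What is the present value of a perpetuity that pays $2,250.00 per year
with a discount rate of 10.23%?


Formula: PV = C / r
Substituting: PV = $2,250.00 / 0.1023
PV = $21,994.13

$21,994.13


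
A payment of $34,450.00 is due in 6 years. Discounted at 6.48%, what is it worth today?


Formula: PV = FV / (1 + r)^n
Substituting: PV = $34,450.00 / (1 + 0.0648)^6
Discount factor: (1.0648)^6 = 1.457499
PV = $34,450.00 / 1.457499 = $23,636.38

$23,636.38


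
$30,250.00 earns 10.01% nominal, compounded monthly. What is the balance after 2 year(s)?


Formula: FV = P * (1 + r/m)^(m*t)
Period rate: r/m = 0.1001 / 12 = 0.008342
Total periods: m*t = 12 * 2 = 24
Growth factor: (1 + 0.008342)^24 = 1.220633
FV = $30,250.00 * 1.220633 = $36,924.15

$36,924.15
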